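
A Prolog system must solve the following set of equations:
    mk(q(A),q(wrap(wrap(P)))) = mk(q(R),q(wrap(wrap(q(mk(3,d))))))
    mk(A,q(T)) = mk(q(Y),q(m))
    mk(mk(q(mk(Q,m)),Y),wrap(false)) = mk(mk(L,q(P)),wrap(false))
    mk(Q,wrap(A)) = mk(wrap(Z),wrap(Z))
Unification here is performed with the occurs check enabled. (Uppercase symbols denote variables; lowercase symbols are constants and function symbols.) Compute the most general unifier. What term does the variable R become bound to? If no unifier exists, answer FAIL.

Decompose mk/2: q(A) = q(R),  q(wrap(wrap(P))) = q(wrap(wrap(q(mk(3,d))))).
Decompose q/1: A = R.
Bind A := R; substituting into the 2 remaining equations that mention A gives: mk(R,q(T)) = mk(q(Y),q(m)),  mk(Q,wrap(R)) = mk(wrap(Z),wrap(Z)).
Decompose q/1: wrap(wrap(P)) = wrap(wrap(q(mk(3,d)))).
Decompose wrap/1: wrap(P) = wrap(q(mk(3,d))).
Decompose wrap/1: P = q(mk(3,d)).
Bind P := q(mk(3,d)); substituting into the one remaining equation that mentions P gives: mk(mk(q(mk(Q,m)),Y),wrap(false)) = mk(mk(L,q(q(mk(3,d)))),wrap(false)).
Decompose mk/2: R = q(Y),  q(T) = q(m).
Bind R := q(Y); substituting into the one remaining equation that mentions R gives: mk(Q,wrap(q(Y))) = mk(wrap(Z),wrap(Z)). Substituting into the earlier binding gives A := q(Y).
Decompose q/1: T = m.
Bind T := m; no other remaining equation mentions T.
Decompose mk/2: mk(q(mk(Q,m)),Y) = mk(L,q(q(mk(3,d)))),  wrap(false) = wrap(false).
Decompose mk/2: q(mk(Q,m)) = L,  Y = q(q(mk(3,d))).
Bind L := q(mk(Q,m)); no other remaining equation mentions L.
Bind Y := q(q(mk(3,d))); substituting into the one remaining equation that mentions Y gives: mk(Q,wrap(q(q(q(mk(3,d)))))) = mk(wrap(Z),wrap(Z)). Substituting into the earlier bindings gives A := q(q(q(mk(3,d)))), R := q(q(q(mk(3,d)))).
Delete trivial equation wrap(false) = wrap(false).
Decompose mk/2: Q = wrap(Z),  wrap(q(q(q(mk(3,d))))) = wrap(Z).
Bind Q := wrap(Z); no other remaining equation mentions Q. Substituting into the earlier binding gives L := q(mk(wrap(Z),m)).
Decompose wrap/1: q(q(q(mk(3,d)))) = Z.
Bind Z := q(q(q(mk(3,d)))). Substituting into the earlier bindings gives L := q(mk(wrap(q(q(q(mk(3,d))))),m)), Q := wrap(q(q(q(mk(3,d))))).
MGU = { A -> q(q(q(mk(3,d)))), P -> q(mk(3,d)), R -> q(q(q(mk(3,d)))), T -> m, L -> q(mk(wrap(q(q(q(mk(3,d))))),m)), Y -> q(q(mk(3,d))), Q -> wrap(q(q(q(mk(3,d))))), Z -> q(q(q(mk(3,d)))) }, so R -> q(q(q(mk(3,d)))).

q(q(q(mk(3,d))))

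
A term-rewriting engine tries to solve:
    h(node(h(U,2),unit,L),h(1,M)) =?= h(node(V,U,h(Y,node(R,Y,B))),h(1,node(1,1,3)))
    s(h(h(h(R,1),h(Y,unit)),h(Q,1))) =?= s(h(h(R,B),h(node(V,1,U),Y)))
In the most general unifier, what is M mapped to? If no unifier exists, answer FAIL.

FAIL

Decompose h/2: node(h(U,2),unit,L) =?= node(V,U,h(Y,node(R,Y,B))),  h(1,M) =?= h(1,node(1,1,3)).
Decompose node/3: h(U,2) =?= V,  unit =?= U,  L =?= h(Y,node(R,Y,B)).
Bind V := h(U,2); substituting into the one remaining equation that mentions V gives: s(h(h(h(R,1),h(Y,unit)),h(Q,1))) =?= s(h(h(R,B),h(node(h(U,2),1,U),Y))).
Bind U := unit; substituting into the one remaining equation that mentions U gives: s(h(h(h(R,1),h(Y,unit)),h(Q,1))) =?= s(h(h(R,B),h(node(h(unit,2),1,unit),Y))). Substituting into the earlier binding gives V := h(unit,2).
Bind L := h(Y,node(R,Y,B)); no other remaining equation mentions L.
Decompose h/2: 1 =?= 1,  M =?= node(1,1,3).
Delete trivial equation 1 =?= 1.
Bind M := node(1,1,3); no other remaining equation mentions M.
Decompose s/1: h(h(h(R,1),h(Y,unit)),h(Q,1)) =?= h(h(R,B),h(node(h(unit,2),1,unit),Y)).
Decompose h/2: h(h(R,1),h(Y,unit)) =?= h(R,B),  h(Q,1) =?= h(node(h(unit,2),1,unit),Y).
Decompose h/2: h(R,1) =?= R,  h(Y,unit) =?= B.
Occurs check fails: R occurs in h(R,1); the equation R =?= h(R,1) has no finite solution.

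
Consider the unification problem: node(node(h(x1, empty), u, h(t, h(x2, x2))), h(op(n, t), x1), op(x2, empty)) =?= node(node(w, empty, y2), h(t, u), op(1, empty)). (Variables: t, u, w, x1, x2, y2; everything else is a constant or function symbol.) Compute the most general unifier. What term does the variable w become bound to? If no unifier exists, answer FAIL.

Decompose node/3: node(h(x1, empty), u, h(t, h(x2, x2))) =?= node(w, empty, y2),  h(op(n, t), x1) =?= h(t, u),  op(x2, empty) =?= op(1, empty).
Decompose node/3: h(x1, empty) =?= w,  u =?= empty,  h(t, h(x2, x2)) =?= y2.
Bind w := h(x1, empty); no other remaining equation mentions w.
Bind u := empty; substituting into the one remaining equation that mentions u gives: h(op(n, t), x1) =?= h(t, empty).
Bind y2 := h(t, h(x2, x2)); no other remaining equation mentions y2.
Decompose h/2: op(n, t) =?= t,  x1 =?= empty.
Occurs check fails: t occurs in op(n, t); the equation t =?= op(n, t) has no finite solution.

FAIL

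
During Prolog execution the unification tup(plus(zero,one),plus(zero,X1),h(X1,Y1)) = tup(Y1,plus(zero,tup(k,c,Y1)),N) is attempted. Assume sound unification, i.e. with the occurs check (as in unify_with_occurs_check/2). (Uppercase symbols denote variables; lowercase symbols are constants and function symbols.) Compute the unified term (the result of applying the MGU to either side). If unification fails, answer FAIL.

tup(plus(zero,one),plus(zero,tup(k,c,plus(zero,one))),h(tup(k,c,plus(zero,one)),plus(zero,one)))

Decompose tup/3: plus(zero,one) = Y1,  plus(zero,X1) = plus(zero,tup(k,c,Y1)),  h(X1,Y1) = N.
Bind Y1 := plus(zero,one); substituting into the remaining equations gives: plus(zero,X1) = plus(zero,tup(k,c,plus(zero,one))),  h(X1,plus(zero,one)) = N.
Decompose plus/2: zero = zero,  X1 = tup(k,c,plus(zero,one)).
Delete trivial equation zero = zero.
Bind X1 := tup(k,c,plus(zero,one)); substituting into the remaining equation gives: h(tup(k,c,plus(zero,one)),plus(zero,one)) = N.
Bind N := h(tup(k,c,plus(zero,one)),plus(zero,one)).
Applying the MGU to either side gives tup(plus(zero,one),plus(zero,tup(k,c,plus(zero,one))),h(tup(k,c,plus(zero,one)),plus(zero,one))).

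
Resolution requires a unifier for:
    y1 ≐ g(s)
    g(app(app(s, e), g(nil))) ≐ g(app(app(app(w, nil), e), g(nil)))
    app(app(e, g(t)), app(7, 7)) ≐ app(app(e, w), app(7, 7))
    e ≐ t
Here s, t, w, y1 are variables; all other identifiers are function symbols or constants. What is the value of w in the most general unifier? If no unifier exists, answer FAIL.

Bind y1 := g(s); no other remaining equation mentions y1.
Decompose g/1: app(app(s, e), g(nil)) ≐ app(app(app(w, nil), e), g(nil)).
Decompose app/2: app(s, e) ≐ app(app(w, nil), e),  g(nil) ≐ g(nil).
Decompose app/2: s ≐ app(w, nil),  e ≐ e.
Bind s := app(w, nil); no other remaining equation mentions s. Substituting into the earlier binding gives y1 := g(app(w, nil)).
Delete trivial equation e ≐ e.
Delete trivial equation g(nil) ≐ g(nil).
Decompose app/2: app(e, g(t)) ≐ app(e, w),  app(7, 7) ≐ app(7, 7).
Decompose app/2: e ≐ e,  g(t) ≐ w.
Delete trivial equation e ≐ e.
Bind w := g(t); no other remaining equation mentions w. Substituting into the earlier bindings gives y1 := g(app(g(t), nil)), s := app(g(t), nil).
Delete trivial equation app(7, 7) ≐ app(7, 7).
Bind t := e. Substituting into the earlier bindings gives y1 := g(app(g(e), nil)), s := app(g(e), nil), w := g(e).
MGU = { y1 ↦ g(app(g(e), nil)), s ↦ app(g(e), nil), w ↦ g(e), t ↦ e }, so w ↦ g(e).

g(e)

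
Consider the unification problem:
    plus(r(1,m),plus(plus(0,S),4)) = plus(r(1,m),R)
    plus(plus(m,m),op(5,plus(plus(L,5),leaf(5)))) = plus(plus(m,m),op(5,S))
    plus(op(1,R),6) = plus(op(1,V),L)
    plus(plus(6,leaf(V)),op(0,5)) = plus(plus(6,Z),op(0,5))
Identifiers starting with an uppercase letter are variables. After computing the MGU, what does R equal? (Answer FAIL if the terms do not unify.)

plus(plus(0,plus(plus(6,5),leaf(5))),4)

Decompose plus/2: r(1,m) = r(1,m),  plus(plus(0,S),4) = R.
Delete trivial equation r(1,m) = r(1,m).
Bind R := plus(plus(0,S),4); substituting into the one remaining equation that mentions R gives: plus(op(1,plus(plus(0,S),4)),6) = plus(op(1,V),L).
Decompose plus/2: plus(m,m) = plus(m,m),  op(5,plus(plus(L,5),leaf(5))) = op(5,S).
Delete trivial equation plus(m,m) = plus(m,m).
Decompose op/2: 5 = 5,  plus(plus(L,5),leaf(5)) = S.
Delete trivial equation 5 = 5.
Bind S := plus(plus(L,5),leaf(5)); substituting into the one remaining equation that mentions S gives: plus(op(1,plus(plus(0,plus(plus(L,5),leaf(5))),4)),6) = plus(op(1,V),L). Substituting into the earlier binding gives R := plus(plus(0,plus(plus(L,5),leaf(5))),4).
Decompose plus/2: op(1,plus(plus(0,plus(plus(L,5),leaf(5))),4)) = op(1,V),  6 = L.
Decompose op/2: 1 = 1,  plus(plus(0,plus(plus(L,5),leaf(5))),4) = V.
Delete trivial equation 1 = 1.
Bind V := plus(plus(0,plus(plus(L,5),leaf(5))),4); substituting into the one remaining equation that mentions V gives: plus(plus(6,leaf(plus(plus(0,plus(plus(L,5),leaf(5))),4))),op(0,5)) = plus(plus(6,Z),op(0,5)).
Bind L := 6; substituting into the remaining equation gives: plus(plus(6,leaf(plus(plus(0,plus(plus(6,5),leaf(5))),4))),op(0,5)) = plus(plus(6,Z),op(0,5)). Substituting into the earlier bindings gives R := plus(plus(0,plus(plus(6,5),leaf(5))),4), S := plus(plus(6,5),leaf(5)), V := plus(plus(0,plus(plus(6,5),leaf(5))),4).
Decompose plus/2: plus(6,leaf(plus(plus(0,plus(plus(6,5),leaf(5))),4))) = plus(6,Z),  op(0,5) = op(0,5).
Decompose plus/2: 6 = 6,  leaf(plus(plus(0,plus(plus(6,5),leaf(5))),4)) = Z.
Delete trivial equation 6 = 6.
Bind Z := leaf(plus(plus(0,plus(plus(6,5),leaf(5))),4)); no other remaining equation mentions Z.
Delete trivial equation op(0,5) = op(0,5).
MGU = { R := plus(plus(0,plus(plus(6,5),leaf(5))),4), S := plus(plus(6,5),leaf(5)), V := plus(plus(0,plus(plus(6,5),leaf(5))),4), L := 6, Z := leaf(plus(plus(0,plus(plus(6,5),leaf(5))),4)) }, so R := plus(plus(0,plus(plus(6,5),leaf(5))),4).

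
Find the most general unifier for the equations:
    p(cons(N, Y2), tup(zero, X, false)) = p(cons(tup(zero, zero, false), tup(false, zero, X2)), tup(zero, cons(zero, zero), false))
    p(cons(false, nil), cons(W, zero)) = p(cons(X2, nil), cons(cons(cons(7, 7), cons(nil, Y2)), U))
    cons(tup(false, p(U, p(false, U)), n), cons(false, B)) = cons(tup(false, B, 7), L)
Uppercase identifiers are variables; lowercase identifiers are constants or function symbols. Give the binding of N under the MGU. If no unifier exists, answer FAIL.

FAIL

Decompose p/2: cons(N, Y2) = cons(tup(zero, zero, false), tup(false, zero, X2)),  tup(zero, X, false) = tup(zero, cons(zero, zero), false).
Decompose cons/2: N = tup(zero, zero, false),  Y2 = tup(false, zero, X2).
Bind N := tup(zero, zero, false); no other remaining equation mentions N.
Bind Y2 := tup(false, zero, X2); substituting into the one remaining equation that mentions Y2 gives: p(cons(false, nil), cons(W, zero)) = p(cons(X2, nil), cons(cons(cons(7, 7), cons(nil, tup(false, zero, X2))), U)).
Decompose tup/3: zero = zero,  X = cons(zero, zero),  false = false.
Delete trivial equation zero = zero.
Bind X := cons(zero, zero); no other remaining equation mentions X.
Delete trivial equation false = false.
Decompose p/2: cons(false, nil) = cons(X2, nil),  cons(W, zero) = cons(cons(cons(7, 7), cons(nil, tup(false, zero, X2))), U).
Decompose cons/2: false = X2,  nil = nil.
Bind X2 := false; substituting into the one remaining equation that mentions X2 gives: cons(W, zero) = cons(cons(cons(7, 7), cons(nil, tup(false, zero, false))), U). Substituting into the earlier binding gives Y2 := tup(false, zero, false).
Delete trivial equation nil = nil.
Decompose cons/2: W = cons(cons(7, 7), cons(nil, tup(false, zero, false))),  zero = U.
Bind W := cons(cons(7, 7), cons(nil, tup(false, zero, false))); no other remaining equation mentions W.
Bind U := zero; substituting into the remaining equation gives: cons(tup(false, p(zero, p(false, zero)), n), cons(false, B)) = cons(tup(false, B, 7), L).
Decompose cons/2: tup(false, p(zero, p(false, zero)), n) = tup(false, B, 7),  cons(false, B) = L.
Decompose tup/3: false = false,  p(zero, p(false, zero)) = B,  n = 7.
Delete trivial equation false = false.
Bind B := p(zero, p(false, zero)); substituting into the one remaining equation that mentions B gives: cons(false, p(zero, p(false, zero))) = L.
Clash: constants n and 7 differ; no unifier exists.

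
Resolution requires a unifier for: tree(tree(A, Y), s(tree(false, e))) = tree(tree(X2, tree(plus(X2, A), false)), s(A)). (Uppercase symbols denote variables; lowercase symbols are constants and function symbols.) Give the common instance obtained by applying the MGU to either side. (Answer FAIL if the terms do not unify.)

Decompose tree/2: tree(A, Y) = tree(X2, tree(plus(X2, A), false)),  s(tree(false, e)) = s(A).
Decompose tree/2: A = X2,  Y = tree(plus(X2, A), false).
Bind A := X2; substituting into the remaining equations gives: Y = tree(plus(X2, X2), false),  s(tree(false, e)) = s(X2).
Bind Y := tree(plus(X2, X2), false); no other remaining equation mentions Y.
Decompose s/1: tree(false, e) = X2.
Bind X2 := tree(false, e). Substituting into the earlier bindings gives A := tree(false, e), Y := tree(plus(tree(false, e), tree(false, e)), false).
Applying the MGU to either side gives tree(tree(tree(false, e), tree(plus(tree(false, e), tree(false, e)), false)), s(tree(false, e))).

tree(tree(tree(false, e), tree(plus(tree(false, e), tree(false, e)), false)), s(tree(false, e)))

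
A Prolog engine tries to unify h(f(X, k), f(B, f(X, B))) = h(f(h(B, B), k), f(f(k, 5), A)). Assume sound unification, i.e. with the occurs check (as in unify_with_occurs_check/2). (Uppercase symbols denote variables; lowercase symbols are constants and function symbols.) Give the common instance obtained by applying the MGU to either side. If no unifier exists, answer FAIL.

Decompose h/2: f(X, k) = f(h(B, B), k),  f(B, f(X, B)) = f(f(k, 5), A).
Decompose f/2: X = h(B, B),  k = k.
Bind X := h(B, B); substituting into the one remaining equation that mentions X gives: f(B, f(h(B, B), B)) = f(f(k, 5), A).
Delete trivial equation k = k.
Decompose f/2: B = f(k, 5),  f(h(B, B), B) = A.
Bind B := f(k, 5); substituting into the remaining equation gives: f(h(f(k, 5), f(k, 5)), f(k, 5)) = A. Substituting into the earlier binding gives X := h(f(k, 5), f(k, 5)).
Bind A := f(h(f(k, 5), f(k, 5)), f(k, 5)).
Applying the MGU to either side gives h(f(h(f(k, 5), f(k, 5)), k), f(f(k, 5), f(h(f(k, 5), f(k, 5)), f(k, 5)))).

h(f(h(f(k, 5), f(k, 5)), k), f(f(k, 5), f(h(f(k, 5), f(k, 5)), f(k, 5))))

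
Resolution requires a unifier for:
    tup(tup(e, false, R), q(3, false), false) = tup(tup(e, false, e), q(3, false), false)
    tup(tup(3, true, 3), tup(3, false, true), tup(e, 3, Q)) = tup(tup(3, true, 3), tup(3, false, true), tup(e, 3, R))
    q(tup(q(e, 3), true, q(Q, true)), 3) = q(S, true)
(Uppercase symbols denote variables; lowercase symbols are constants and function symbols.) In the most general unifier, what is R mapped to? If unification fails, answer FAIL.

FAIL

Decompose tup/3: tup(e, false, R) = tup(e, false, e),  q(3, false) = q(3, false),  false = false.
Decompose tup/3: e = e,  false = false,  R = e.
Delete trivial equation e = e.
Delete trivial equation false = false.
Bind R := e; substituting into the one remaining equation that mentions R gives: tup(tup(3, true, 3), tup(3, false, true), tup(e, 3, Q)) = tup(tup(3, true, 3), tup(3, false, true), tup(e, 3, e)).
Delete trivial equation q(3, false) = q(3, false).
Delete trivial equation false = false.
Decompose tup/3: tup(3, true, 3) = tup(3, true, 3),  tup(3, false, true) = tup(3, false, true),  tup(e, 3, Q) = tup(e, 3, e).
Delete trivial equation tup(3, true, 3) = tup(3, true, 3).
Delete trivial equation tup(3, false, true) = tup(3, false, true).
Decompose tup/3: e = e,  3 = 3,  Q = e.
Delete trivial equation e = e.
Delete trivial equation 3 = 3.
Bind Q := e; substituting into the remaining equation gives: q(tup(q(e, 3), true, q(e, true)), 3) = q(S, true).
Decompose q/2: tup(q(e, 3), true, q(e, true)) = S,  3 = true.
Bind S := tup(q(e, 3), true, q(e, true)); no other remaining equation mentions S.
Clash: constants 3 and true differ; no unifier exists.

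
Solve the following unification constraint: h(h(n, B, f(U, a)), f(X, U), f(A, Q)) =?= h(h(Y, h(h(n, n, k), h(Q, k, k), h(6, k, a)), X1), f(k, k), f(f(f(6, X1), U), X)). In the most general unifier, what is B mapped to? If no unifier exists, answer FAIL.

h(h(n, n, k), h(k, k, k), h(6, k, a))

Decompose h/3: h(n, B, f(U, a)) =?= h(Y, h(h(n, n, k), h(Q, k, k), h(6, k, a)), X1),  f(X, U) =?= f(k, k),  f(A, Q) =?= f(f(f(6, X1), U), X).
Decompose h/3: n =?= Y,  B =?= h(h(n, n, k), h(Q, k, k), h(6, k, a)),  f(U, a) =?= X1.
Bind Y := n; no other remaining equation mentions Y.
Bind B := h(h(n, n, k), h(Q, k, k), h(6, k, a)); no other remaining equation mentions B.
Bind X1 := f(U, a); substituting into the one remaining equation that mentions X1 gives: f(A, Q) =?= f(f(f(6, f(U, a)), U), X).
Decompose f/2: X =?= k,  U =?= k.
Bind X := k; substituting into the one remaining equation that mentions X gives: f(A, Q) =?= f(f(f(6, f(U, a)), U), k).
Bind U := k; substituting into the remaining equation gives: f(A, Q) =?= f(f(f(6, f(k, a)), k), k). Substituting into the earlier binding gives X1 := f(k, a).
Decompose f/2: A =?= f(f(6, f(k, a)), k),  Q =?= k.
Bind A := f(f(6, f(k, a)), k); no other remaining equation mentions A.
Bind Q := k. Substituting into the earlier binding gives B := h(h(n, n, k), h(k, k, k), h(6, k, a)).
MGU = { Y ↦ n, B ↦ h(h(n, n, k), h(k, k, k), h(6, k, a)), X1 ↦ f(k, a), X ↦ k, U ↦ k, A ↦ f(f(6, f(k, a)), k), Q ↦ k }, so B ↦ h(h(n, n, k), h(k, k, k), h(6, k, a)).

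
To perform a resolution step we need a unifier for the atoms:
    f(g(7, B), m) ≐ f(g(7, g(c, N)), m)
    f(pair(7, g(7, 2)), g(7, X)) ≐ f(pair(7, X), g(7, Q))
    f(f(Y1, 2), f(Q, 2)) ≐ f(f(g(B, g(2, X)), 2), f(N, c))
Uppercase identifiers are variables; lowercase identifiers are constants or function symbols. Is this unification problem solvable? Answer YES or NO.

Decompose f/2: g(7, B) ≐ g(7, g(c, N)),  m ≐ m.
Decompose g/2: 7 ≐ 7,  B ≐ g(c, N).
Delete trivial equation 7 ≐ 7.
Bind B := g(c, N); substituting into the one remaining equation that mentions B gives: f(f(Y1, 2), f(Q, 2)) ≐ f(f(g(g(c, N), g(2, X)), 2), f(N, c)).
Delete trivial equation m ≐ m.
Decompose f/2: pair(7, g(7, 2)) ≐ pair(7, X),  g(7, X) ≐ g(7, Q).
Decompose pair/2: 7 ≐ 7,  g(7, 2) ≐ X.
Delete trivial equation 7 ≐ 7.
Bind X := g(7, 2); substituting into the remaining equations gives: g(7, g(7, 2)) ≐ g(7, Q),  f(f(Y1, 2), f(Q, 2)) ≐ f(f(g(g(c, N), g(2, g(7, 2))), 2), f(N, c)).
Decompose g/2: 7 ≐ 7,  g(7, 2) ≐ Q.
Delete trivial equation 7 ≐ 7.
Bind Q := g(7, 2); substituting into the remaining equation gives: f(f(Y1, 2), f(g(7, 2), 2)) ≐ f(f(g(g(c, N), g(2, g(7, 2))), 2), f(N, c)).
Decompose f/2: f(Y1, 2) ≐ f(g(g(c, N), g(2, g(7, 2))), 2),  f(g(7, 2), 2) ≐ f(N, c).
Decompose f/2: Y1 ≐ g(g(c, N), g(2, g(7, 2))),  2 ≐ 2.
Bind Y1 := g(g(c, N), g(2, g(7, 2))); no other remaining equation mentions Y1.
Delete trivial equation 2 ≐ 2.
Decompose f/2: g(7, 2) ≐ N,  2 ≐ c.
Bind N := g(7, 2); no other remaining equation mentions N. Substituting into the earlier bindings gives B := g(c, g(7, 2)), Y1 := g(g(c, g(7, 2)), g(2, g(7, 2))).
Clash: constants 2 and c differ; no unifier exists.

NO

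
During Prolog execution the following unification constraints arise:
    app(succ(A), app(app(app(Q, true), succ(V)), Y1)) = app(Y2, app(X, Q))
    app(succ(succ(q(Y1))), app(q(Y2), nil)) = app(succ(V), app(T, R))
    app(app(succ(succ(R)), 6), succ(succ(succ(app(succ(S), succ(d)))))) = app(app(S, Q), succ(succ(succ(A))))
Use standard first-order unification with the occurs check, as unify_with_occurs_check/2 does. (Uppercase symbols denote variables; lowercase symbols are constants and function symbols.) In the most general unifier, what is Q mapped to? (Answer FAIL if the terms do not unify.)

Decompose app/2: succ(A) = Y2,  app(app(app(Q, true), succ(V)), Y1) = app(X, Q).
Bind Y2 := succ(A); substituting into the one remaining equation that mentions Y2 gives: app(succ(succ(q(Y1))), app(q(succ(A)), nil)) = app(succ(V), app(T, R)).
Decompose app/2: app(app(Q, true), succ(V)) = X,  Y1 = Q.
Bind X := app(app(Q, true), succ(V)); no other remaining equation mentions X.
Bind Y1 := Q; substituting into the one remaining equation that mentions Y1 gives: app(succ(succ(q(Q))), app(q(succ(A)), nil)) = app(succ(V), app(T, R)).
Decompose app/2: succ(succ(q(Q))) = succ(V),  app(q(succ(A)), nil) = app(T, R).
Decompose succ/1: succ(q(Q)) = V.
Bind V := succ(q(Q)); no other remaining equation mentions V. Substituting into the earlier binding gives X := app(app(Q, true), succ(succ(q(Q)))).
Decompose app/2: q(succ(A)) = T,  nil = R.
Bind T := q(succ(A)); no other remaining equation mentions T.
Bind R := nil; substituting into the remaining equation gives: app(app(succ(succ(nil)), 6), succ(succ(succ(app(succ(S), succ(d)))))) = app(app(S, Q), succ(succ(succ(A)))).
Decompose app/2: app(succ(succ(nil)), 6) = app(S, Q),  succ(succ(succ(app(succ(S), succ(d))))) = succ(succ(succ(A))).
Decompose app/2: succ(succ(nil)) = S,  6 = Q.
Bind S := succ(succ(nil)); substituting into the one remaining equation that mentions S gives: succ(succ(succ(app(succ(succ(succ(nil))), succ(d))))) = succ(succ(succ(A))).
Bind Q := 6; no other remaining equation mentions Q. Substituting into the earlier bindings gives X := app(app(6, true), succ(succ(q(6)))), Y1 := 6, V := succ(q(6)).
Decompose succ/1: succ(succ(app(succ(succ(succ(nil))), succ(d)))) = succ(succ(A)).
Decompose succ/1: succ(app(succ(succ(succ(nil))), succ(d))) = succ(A).
Decompose succ/1: app(succ(succ(succ(nil))), succ(d)) = A.
Bind A := app(succ(succ(succ(nil))), succ(d)). Substituting into the earlier bindings gives Y2 := succ(app(succ(succ(succ(nil))), succ(d))), T := q(succ(app(succ(succ(succ(nil))), succ(d)))).
MGU = { Y2 ↦ succ(app(succ(succ(succ(nil))), succ(d))), X ↦ app(app(6, true), succ(succ(q(6)))), Y1 ↦ 6, V ↦ succ(q(6)), T ↦ q(succ(app(succ(succ(succ(nil))), succ(d)))), R ↦ nil, S ↦ succ(succ(nil)), Q ↦ 6, A ↦ app(succ(succ(succ(nil))), succ(d)) }, so Q ↦ 6.

6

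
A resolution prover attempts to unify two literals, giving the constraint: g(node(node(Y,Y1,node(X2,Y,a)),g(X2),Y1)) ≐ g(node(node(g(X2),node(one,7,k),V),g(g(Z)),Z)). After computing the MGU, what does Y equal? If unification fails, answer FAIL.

g(g(node(one,7,k)))

Decompose g/1: node(node(Y,Y1,node(X2,Y,a)),g(X2),Y1) ≐ node(node(g(X2),node(one,7,k),V),g(g(Z)),Z).
Decompose node/3: node(Y,Y1,node(X2,Y,a)) ≐ node(g(X2),node(one,7,k),V),  g(X2) ≐ g(g(Z)),  Y1 ≐ Z.
Decompose node/3: Y ≐ g(X2),  Y1 ≐ node(one,7,k),  node(X2,Y,a) ≐ V.
Bind Y := g(X2); substituting into the one remaining equation that mentions Y gives: node(X2,g(X2),a) ≐ V.
Bind Y1 := node(one,7,k); substituting into the one remaining equation that mentions Y1 gives: node(one,7,k) ≐ Z.
Bind V := node(X2,g(X2),a); no other remaining equation mentions V.
Decompose g/1: X2 ≐ g(Z).
Bind X2 := g(Z); no other remaining equation mentions X2. Substituting into the earlier bindings gives Y := g(g(Z)), V := node(g(Z),g(g(Z)),a).
Bind Z := node(one,7,k). Substituting into the earlier bindings gives Y := g(g(node(one,7,k))), V := node(g(node(one,7,k)),g(g(node(one,7,k))),a), X2 := g(node(one,7,k)).
MGU = { Y ↦ g(g(node(one,7,k))), Y1 ↦ node(one,7,k), V ↦ node(g(node(one,7,k)),g(g(node(one,7,k))),a), X2 ↦ g(node(one,7,k)), Z ↦ node(one,7,k) }, so Y ↦ g(g(node(one,7,k))).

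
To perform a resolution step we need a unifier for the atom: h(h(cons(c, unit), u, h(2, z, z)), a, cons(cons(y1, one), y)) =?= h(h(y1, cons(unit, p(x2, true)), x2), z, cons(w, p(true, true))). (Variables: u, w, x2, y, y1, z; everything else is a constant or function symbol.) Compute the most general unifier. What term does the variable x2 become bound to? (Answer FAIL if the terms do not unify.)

Decompose h/3: h(cons(c, unit), u, h(2, z, z)) =?= h(y1, cons(unit, p(x2, true)), x2),  a =?= z,  cons(cons(y1, one), y) =?= cons(w, p(true, true)).
Decompose h/3: cons(c, unit) =?= y1,  u =?= cons(unit, p(x2, true)),  h(2, z, z) =?= x2.
Bind y1 := cons(c, unit); substituting into the one remaining equation that mentions y1 gives: cons(cons(cons(c, unit), one), y) =?= cons(w, p(true, true)).
Bind u := cons(unit, p(x2, true)); no other remaining equation mentions u.
Bind x2 := h(2, z, z); no other remaining equation mentions x2. Substituting into the earlier binding gives u := cons(unit, p(h(2, z, z), true)).
Bind z := a; no other remaining equation mentions z. Substituting into the earlier bindings gives u := cons(unit, p(h(2, a, a), true)), x2 := h(2, a, a).
Decompose cons/2: cons(cons(c, unit), one) =?= w,  y =?= p(true, true).
Bind w := cons(cons(c, unit), one); no other remaining equation mentions w.
Bind y := p(true, true).
MGU = { y1 -> cons(c, unit), u -> cons(unit, p(h(2, a, a), true)), x2 -> h(2, a, a), z -> a, w -> cons(cons(c, unit), one), y -> p(true, true) }, so x2 -> h(2, a, a).

h(2, a, a)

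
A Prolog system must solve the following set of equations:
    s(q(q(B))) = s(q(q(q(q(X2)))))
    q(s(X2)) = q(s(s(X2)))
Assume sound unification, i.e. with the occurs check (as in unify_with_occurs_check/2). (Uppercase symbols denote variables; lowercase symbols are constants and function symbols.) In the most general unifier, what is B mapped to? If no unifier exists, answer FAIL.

FAIL

Decompose s/1: q(q(B)) = q(q(q(q(X2)))).
Decompose q/1: q(B) = q(q(q(X2))).
Decompose q/1: B = q(q(X2)).
Bind B := q(q(X2)); no other remaining equation mentions B.
Decompose q/1: s(X2) = s(s(X2)).
Decompose s/1: X2 = s(X2).
Occurs check fails: X2 occurs in s(X2); the equation X2 = s(X2) has no finite solution.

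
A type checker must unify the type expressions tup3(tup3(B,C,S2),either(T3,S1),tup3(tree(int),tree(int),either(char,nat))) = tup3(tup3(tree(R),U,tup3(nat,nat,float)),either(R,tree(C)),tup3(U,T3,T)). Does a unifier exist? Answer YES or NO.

YES

Decompose tup3/3: tup3(B,C,S2) = tup3(tree(R),U,tup3(nat,nat,float)),  either(T3,S1) = either(R,tree(C)),  tup3(tree(int),tree(int),either(char,nat)) = tup3(U,T3,T).
Decompose tup3/3: B = tree(R),  C = U,  S2 = tup3(nat,nat,float).
Bind B := tree(R); no other remaining equation mentions B.
Bind C := U; substituting into the one remaining equation that mentions C gives: either(T3,S1) = either(R,tree(U)).
Bind S2 := tup3(nat,nat,float); no other remaining equation mentions S2.
Decompose either/2: T3 = R,  S1 = tree(U).
Bind T3 := R; substituting into the one remaining equation that mentions T3 gives: tup3(tree(int),tree(int),either(char,nat)) = tup3(U,R,T).
Bind S1 := tree(U); no other remaining equation mentions S1.
Decompose tup3/3: tree(int) = U,  tree(int) = R,  either(char,nat) = T.
Bind U := tree(int); no other remaining equation mentions U. Substituting into the earlier bindings gives C := tree(int), S1 := tree(tree(int)).
Bind R := tree(int); no other remaining equation mentions R. Substituting into the earlier bindings gives B := tree(tree(int)), T3 := tree(int).
Bind T := either(char,nat).
No equations remain and no clash or occurs-check failure arose, so a unifier exists.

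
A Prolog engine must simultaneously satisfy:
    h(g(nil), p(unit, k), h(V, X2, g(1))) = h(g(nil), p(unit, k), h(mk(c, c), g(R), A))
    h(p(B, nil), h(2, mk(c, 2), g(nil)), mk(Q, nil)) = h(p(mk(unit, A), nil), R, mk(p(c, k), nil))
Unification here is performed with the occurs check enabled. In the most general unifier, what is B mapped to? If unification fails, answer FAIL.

Decompose h/3: g(nil) = g(nil),  p(unit, k) = p(unit, k),  h(V, X2, g(1)) = h(mk(c, c), g(R), A).
Delete trivial equation g(nil) = g(nil).
Delete trivial equation p(unit, k) = p(unit, k).
Decompose h/3: V = mk(c, c),  X2 = g(R),  g(1) = A.
Bind V := mk(c, c); no other remaining equation mentions V.
Bind X2 := g(R); no other remaining equation mentions X2.
Bind A := g(1); substituting into the remaining equation gives: h(p(B, nil), h(2, mk(c, 2), g(nil)), mk(Q, nil)) = h(p(mk(unit, g(1)), nil), R, mk(p(c, k), nil)).
Decompose h/3: p(B, nil) = p(mk(unit, g(1)), nil),  h(2, mk(c, 2), g(nil)) = R,  mk(Q, nil) = mk(p(c, k), nil).
Decompose p/2: B = mk(unit, g(1)),  nil = nil.
Bind B := mk(unit, g(1)); no other remaining equation mentions B.
Delete trivial equation nil = nil.
Bind R := h(2, mk(c, 2), g(nil)); no other remaining equation mentions R. Substituting into the earlier binding gives X2 := g(h(2, mk(c, 2), g(nil))).
Decompose mk/2: Q = p(c, k),  nil = nil.
Bind Q := p(c, k); no other remaining equation mentions Q.
Delete trivial equation nil = nil.
MGU = { V -> mk(c, c), X2 -> g(h(2, mk(c, 2), g(nil))), A -> g(1), B -> mk(unit, g(1)), R -> h(2, mk(c, 2), g(nil)), Q -> p(c, k) }, so B -> mk(unit, g(1)).

mk(unit, g(1))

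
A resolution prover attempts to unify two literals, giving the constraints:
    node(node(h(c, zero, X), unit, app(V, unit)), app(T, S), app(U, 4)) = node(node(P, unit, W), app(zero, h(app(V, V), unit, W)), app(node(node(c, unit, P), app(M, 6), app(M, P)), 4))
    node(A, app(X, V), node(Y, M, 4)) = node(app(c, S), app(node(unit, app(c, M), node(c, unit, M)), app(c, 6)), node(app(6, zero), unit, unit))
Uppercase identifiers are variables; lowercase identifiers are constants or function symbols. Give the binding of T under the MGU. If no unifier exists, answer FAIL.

FAIL

Decompose node/3: node(h(c, zero, X), unit, app(V, unit)) = node(P, unit, W),  app(T, S) = app(zero, h(app(V, V), unit, W)),  app(U, 4) = app(node(node(c, unit, P), app(M, 6), app(M, P)), 4).
Decompose node/3: h(c, zero, X) = P,  unit = unit,  app(V, unit) = W.
Bind P := h(c, zero, X); substituting into the one remaining equation that mentions P gives: app(U, 4) = app(node(node(c, unit, h(c, zero, X)), app(M, 6), app(M, h(c, zero, X))), 4).
Delete trivial equation unit = unit.
Bind W := app(V, unit); substituting into the one remaining equation that mentions W gives: app(T, S) = app(zero, h(app(V, V), unit, app(V, unit))).
Decompose app/2: T = zero,  S = h(app(V, V), unit, app(V, unit)).
Bind T := zero; no other remaining equation mentions T.
Bind S := h(app(V, V), unit, app(V, unit)); substituting into the one remaining equation that mentions S gives: node(A, app(X, V), node(Y, M, 4)) = node(app(c, h(app(V, V), unit, app(V, unit))), app(node(unit, app(c, M), node(c, unit, M)), app(c, 6)), node(app(6, zero), unit, unit)).
Decompose app/2: U = node(node(c, unit, h(c, zero, X)), app(M, 6), app(M, h(c, zero, X))),  4 = 4.
Bind U := node(node(c, unit, h(c, zero, X)), app(M, 6), app(M, h(c, zero, X))); no other remaining equation mentions U.
Delete trivial equation 4 = 4.
Decompose node/3: A = app(c, h(app(V, V), unit, app(V, unit))),  app(X, V) = app(node(unit, app(c, M), node(c, unit, M)), app(c, 6)),  node(Y, M, 4) = node(app(6, zero), unit, unit).
Bind A := app(c, h(app(V, V), unit, app(V, unit))); no other remaining equation mentions A.
Decompose app/2: X = node(unit, app(c, M), node(c, unit, M)),  V = app(c, 6).
Bind X := node(unit, app(c, M), node(c, unit, M)); no other remaining equation mentions X. Substituting into the earlier bindings gives P := h(c, zero, node(unit, app(c, M), node(c, unit, M))), U := node(node(c, unit, h(c, zero, node(unit, app(c, M), node(c, unit, M)))), app(M, 6), app(M, h(c, zero, node(unit, app(c, M), node(c, unit, M))))).
Bind V := app(c, 6); no other remaining equation mentions V. Substituting into the earlier bindings gives W := app(app(c, 6), unit), S := h(app(app(c, 6), app(c, 6)), unit, app(app(c, 6), unit)), A := app(c, h(app(app(c, 6), app(c, 6)), unit, app(app(c, 6), unit))).
Decompose node/3: Y = app(6, zero),  M = unit,  4 = unit.
Bind Y := app(6, zero); no other remaining equation mentions Y.
Bind M := unit; no other remaining equation mentions M. Substituting into the earlier bindings gives P := h(c, zero, node(unit, app(c, unit), node(c, unit, unit))), U := node(node(c, unit, h(c, zero, node(unit, app(c, unit), node(c, unit, unit)))), app(unit, 6), app(unit, h(c, zero, node(unit, app(c, unit), node(c, unit, unit))))), X := node(unit, app(c, unit), node(c, unit, unit)).
Clash: constants 4 and unit differ; no unifier exists.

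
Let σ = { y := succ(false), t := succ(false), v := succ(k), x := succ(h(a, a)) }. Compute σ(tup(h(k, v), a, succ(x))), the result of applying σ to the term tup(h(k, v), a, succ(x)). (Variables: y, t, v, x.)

tup(h(k, succ(k)), a, succ(succ(h(a, a))))

Replace each occurrence of v with succ(k).
Replace each occurrence of x with succ(h(a, a)).
Result: tup(h(k, succ(k)), a, succ(succ(h(a, a)))).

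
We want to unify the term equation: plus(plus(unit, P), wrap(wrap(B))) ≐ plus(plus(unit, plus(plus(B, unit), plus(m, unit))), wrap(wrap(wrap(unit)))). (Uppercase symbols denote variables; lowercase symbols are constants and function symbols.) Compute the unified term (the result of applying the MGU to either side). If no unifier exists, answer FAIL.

Decompose plus/2: plus(unit, P) ≐ plus(unit, plus(plus(B, unit), plus(m, unit))),  wrap(wrap(B)) ≐ wrap(wrap(wrap(unit))).
Decompose plus/2: unit ≐ unit,  P ≐ plus(plus(B, unit), plus(m, unit)).
Delete trivial equation unit ≐ unit.
Bind P := plus(plus(B, unit), plus(m, unit)); no other remaining equation mentions P.
Decompose wrap/1: wrap(B) ≐ wrap(wrap(unit)).
Decompose wrap/1: B ≐ wrap(unit).
Bind B := wrap(unit). Substituting into the earlier binding gives P := plus(plus(wrap(unit), unit), plus(m, unit)).
Applying the MGU to either side gives plus(plus(unit, plus(plus(wrap(unit), unit), plus(m, unit))), wrap(wrap(wrap(unit)))).

plus(plus(unit, plus(plus(wrap(unit), unit), plus(m, unit))), wrap(wrap(wrap(unit))))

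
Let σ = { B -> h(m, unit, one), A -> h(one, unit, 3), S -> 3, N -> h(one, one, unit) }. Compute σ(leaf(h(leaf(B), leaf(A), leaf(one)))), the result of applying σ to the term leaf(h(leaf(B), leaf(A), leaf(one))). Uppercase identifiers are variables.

Replace each occurrence of B with h(m, unit, one).
Replace each occurrence of A with h(one, unit, 3).
Result: leaf(h(leaf(h(m, unit, one)), leaf(h(one, unit, 3)), leaf(one))).

leaf(h(leaf(h(m, unit, one)), leaf(h(one, unit, 3)), leaf(one)))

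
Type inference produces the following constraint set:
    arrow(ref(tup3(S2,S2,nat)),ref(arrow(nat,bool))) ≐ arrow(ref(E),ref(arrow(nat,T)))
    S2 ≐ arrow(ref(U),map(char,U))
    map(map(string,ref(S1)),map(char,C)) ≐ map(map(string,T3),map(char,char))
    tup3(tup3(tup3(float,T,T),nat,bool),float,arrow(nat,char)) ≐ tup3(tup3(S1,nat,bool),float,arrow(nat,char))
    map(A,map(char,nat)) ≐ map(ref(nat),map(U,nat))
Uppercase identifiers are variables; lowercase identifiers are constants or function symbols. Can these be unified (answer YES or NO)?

Decompose arrow/2: ref(tup3(S2,S2,nat)) ≐ ref(E),  ref(arrow(nat,bool)) ≐ ref(arrow(nat,T)).
Decompose ref/1: tup3(S2,S2,nat) ≐ E.
Bind E := tup3(S2,S2,nat); no other remaining equation mentions E.
Decompose ref/1: arrow(nat,bool) ≐ arrow(nat,T).
Decompose arrow/2: nat ≐ nat,  bool ≐ T.
Delete trivial equation nat ≐ nat.
Bind T := bool; substituting into the one remaining equation that mentions T gives: tup3(tup3(tup3(float,bool,bool),nat,bool),float,arrow(nat,char)) ≐ tup3(tup3(S1,nat,bool),float,arrow(nat,char)).
Bind S2 := arrow(ref(U),map(char,U)); no other remaining equation mentions S2. Substituting into the earlier binding gives E := tup3(arrow(ref(U),map(char,U)),arrow(ref(U),map(char,U)),nat).
Decompose map/2: map(string,ref(S1)) ≐ map(string,T3),  map(char,C) ≐ map(char,char).
Decompose map/2: string ≐ string,  ref(S1) ≐ T3.
Delete trivial equation string ≐ string.
Bind T3 := ref(S1); no other remaining equation mentions T3.
Decompose map/2: char ≐ char,  C ≐ char.
Delete trivial equation char ≐ char.
Bind C := char; no other remaining equation mentions C.
Decompose tup3/3: tup3(tup3(float,bool,bool),nat,bool) ≐ tup3(S1,nat,bool),  float ≐ float,  arrow(nat,char) ≐ arrow(nat,char).
Decompose tup3/3: tup3(float,bool,bool) ≐ S1,  nat ≐ nat,  bool ≐ bool.
Bind S1 := tup3(float,bool,bool); no other remaining equation mentions S1. Substituting into the earlier binding gives T3 := ref(tup3(float,bool,bool)).
Delete trivial equation nat ≐ nat.
Delete trivial equation bool ≐ bool.
Delete trivial equation float ≐ float.
Delete trivial equation arrow(nat,char) ≐ arrow(nat,char).
Decompose map/2: A ≐ ref(nat),  map(char,nat) ≐ map(U,nat).
Bind A := ref(nat); no other remaining equation mentions A.
Decompose map/2: char ≐ U,  nat ≐ nat.
Bind U := char; no other remaining equation mentions U. Substituting into the earlier bindings gives E := tup3(arrow(ref(char),map(char,char)),arrow(ref(char),map(char,char)),nat), S2 := arrow(ref(char),map(char,char)).
Delete trivial equation nat ≐ nat.
No equations remain and no clash or occurs-check failure arose, so a unifier exists.

YES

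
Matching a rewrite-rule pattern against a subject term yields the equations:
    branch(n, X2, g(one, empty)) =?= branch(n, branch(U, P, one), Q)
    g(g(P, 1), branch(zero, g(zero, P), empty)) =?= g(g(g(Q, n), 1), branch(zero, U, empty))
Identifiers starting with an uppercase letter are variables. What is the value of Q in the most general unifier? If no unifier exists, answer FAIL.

Decompose branch/3: n =?= n,  X2 =?= branch(U, P, one),  g(one, empty) =?= Q.
Delete trivial equation n =?= n.
Bind X2 := branch(U, P, one); no other remaining equation mentions X2.
Bind Q := g(one, empty); substituting into the remaining equation gives: g(g(P, 1), branch(zero, g(zero, P), empty)) =?= g(g(g(g(one, empty), n), 1), branch(zero, U, empty)).
Decompose g/2: g(P, 1) =?= g(g(g(one, empty), n), 1),  branch(zero, g(zero, P), empty) =?= branch(zero, U, empty).
Decompose g/2: P =?= g(g(one, empty), n),  1 =?= 1.
Bind P := g(g(one, empty), n); substituting into the one remaining equation that mentions P gives: branch(zero, g(zero, g(g(one, empty), n)), empty) =?= branch(zero, U, empty). Substituting into the earlier binding gives X2 := branch(U, g(g(one, empty), n), one).
Delete trivial equation 1 =?= 1.
Decompose branch/3: zero =?= zero,  g(zero, g(g(one, empty), n)) =?= U,  empty =?= empty.
Delete trivial equation zero =?= zero.
Bind U := g(zero, g(g(one, empty), n)); no other remaining equation mentions U. Substituting into the earlier binding gives X2 := branch(g(zero, g(g(one, empty), n)), g(g(one, empty), n), one).
Delete trivial equation empty =?= empty.
MGU = { X2 ↦ branch(g(zero, g(g(one, empty), n)), g(g(one, empty), n), one), Q ↦ g(one, empty), P ↦ g(g(one, empty), n), U ↦ g(zero, g(g(one, empty), n)) }, so Q ↦ g(one, empty).

g(one, empty)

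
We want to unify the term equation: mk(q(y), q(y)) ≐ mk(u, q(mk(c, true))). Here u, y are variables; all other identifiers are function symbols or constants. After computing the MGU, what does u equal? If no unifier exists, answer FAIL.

Decompose mk/2: q(y) ≐ u,  q(y) ≐ q(mk(c, true)).
Bind u := q(y); no other remaining equation mentions u.
Decompose q/1: y ≐ mk(c, true).
Bind y := mk(c, true). Substituting into the earlier binding gives u := q(mk(c, true)).
MGU = { u -> q(mk(c, true)), y -> mk(c, true) }, so u -> q(mk(c, true)).

q(mk(c, true))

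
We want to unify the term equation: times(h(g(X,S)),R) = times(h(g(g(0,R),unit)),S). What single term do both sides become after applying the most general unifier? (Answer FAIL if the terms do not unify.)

times(h(g(g(0,unit),unit)),unit)

Decompose times/2: h(g(X,S)) = h(g(g(0,R),unit)),  R = S.
Decompose h/1: g(X,S) = g(g(0,R),unit).
Decompose g/2: X = g(0,R),  S = unit.
Bind X := g(0,R); no other remaining equation mentions X.
Bind S := unit; substituting into the remaining equation gives: R = unit.
Bind R := unit. Substituting into the earlier binding gives X := g(0,unit).
Applying the MGU to either side gives times(h(g(g(0,unit),unit)),unit).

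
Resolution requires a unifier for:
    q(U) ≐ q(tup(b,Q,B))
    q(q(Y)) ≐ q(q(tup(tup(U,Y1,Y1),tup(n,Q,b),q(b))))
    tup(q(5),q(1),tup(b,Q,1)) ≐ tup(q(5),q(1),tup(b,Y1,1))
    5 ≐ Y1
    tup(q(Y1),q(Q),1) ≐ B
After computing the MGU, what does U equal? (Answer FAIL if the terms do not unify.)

Decompose q/1: U ≐ tup(b,Q,B).
Bind U := tup(b,Q,B); substituting into the one remaining equation that mentions U gives: q(q(Y)) ≐ q(q(tup(tup(tup(b,Q,B),Y1,Y1),tup(n,Q,b),q(b)))).
Decompose q/1: q(Y) ≐ q(tup(tup(tup(b,Q,B),Y1,Y1),tup(n,Q,b),q(b))).
Decompose q/1: Y ≐ tup(tup(tup(b,Q,B),Y1,Y1),tup(n,Q,b),q(b)).
Bind Y := tup(tup(tup(b,Q,B),Y1,Y1),tup(n,Q,b),q(b)); no other remaining equation mentions Y.
Decompose tup/3: q(5) ≐ q(5),  q(1) ≐ q(1),  tup(b,Q,1) ≐ tup(b,Y1,1).
Delete trivial equation q(5) ≐ q(5).
Delete trivial equation q(1) ≐ q(1).
Decompose tup/3: b ≐ b,  Q ≐ Y1,  1 ≐ 1.
Delete trivial equation b ≐ b.
Bind Q := Y1; substituting into the one remaining equation that mentions Q gives: tup(q(Y1),q(Y1),1) ≐ B. Substituting into the earlier bindings gives U := tup(b,Y1,B), Y := tup(tup(tup(b,Y1,B),Y1,Y1),tup(n,Y1,b),q(b)).
Delete trivial equation 1 ≐ 1.
Bind Y1 := 5; substituting into the remaining equation gives: tup(q(5),q(5),1) ≐ B. Substituting into the earlier bindings gives U := tup(b,5,B), Y := tup(tup(tup(b,5,B),5,5),tup(n,5,b),q(b)), Q := 5.
Bind B := tup(q(5),q(5),1). Substituting into the earlier bindings gives U := tup(b,5,tup(q(5),q(5),1)), Y := tup(tup(tup(b,5,tup(q(5),q(5),1)),5,5),tup(n,5,b),q(b)).
MGU = { U := tup(b,5,tup(q(5),q(5),1)), Y := tup(tup(tup(b,5,tup(q(5),q(5),1)),5,5),tup(n,5,b),q(b)), Q := 5, Y1 := 5, B := tup(q(5),q(5),1) }, so U := tup(b,5,tup(q(5),q(5),1)).

tup(b,5,tup(q(5),q(5),1))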